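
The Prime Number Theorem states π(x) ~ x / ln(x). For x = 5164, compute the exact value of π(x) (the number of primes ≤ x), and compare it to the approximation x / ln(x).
π(5164) = 687;  x/ln(x) ≈ 604.01;  relative error ≈ 12.08%.

Directly count primes up to 5164: π(5164) = 687. The PNT approximation gives 5164/ln(5164) ≈ 5164/8.54947 ≈ 604.01. Relative error (π(x) − x/ln(x)) / π(x) ≈ 12.08%; the approximation is known to undercount slightly (Li(x) is a better estimate).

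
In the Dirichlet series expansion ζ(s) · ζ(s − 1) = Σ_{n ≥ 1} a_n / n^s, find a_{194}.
σ(194) = 294

In the product (Σ m^0/m^s)(Σ k / k^s) = Σ (Σ_{d | n} d) / n^s, the coefficient of 1/n^s is σ(n) = Σ_{d | n} d. For n = 194, divisors are [1, 2, 97, 194]; summing: σ(194) = 294.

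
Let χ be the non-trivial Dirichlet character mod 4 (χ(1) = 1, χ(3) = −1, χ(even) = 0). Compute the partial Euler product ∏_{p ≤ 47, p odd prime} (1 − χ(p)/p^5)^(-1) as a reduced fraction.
∏ = 7508883803148623376075754946450365737429310788606076172798130278074505/7537845509642297199917174706861149114875564283464393121061743521431552

The odd primes p ≤ 47 are [3, 5, 7, 11, 13, 17, 19, 23, 29, 31, 37, 41, 43, 47]. For each, χ(p) = 1 if p ≡ 1 mod 4, χ(p) = −1 if p ≡ 3 mod 4. Taking (1 − χ(p)/p^5)^(-1) = p^5/(p^5 − χ(p)): (1 − (-1)/3^5)^(-1) · (1 − (1)/5^5)^(-1) · (1 − (-1)/7^5)^(-1) · (1 − (-1)/11^5)^(-1) · (1 − (1)/13^5)^(-1) · (1 − (1)/17^5)^(-1) · (1 − (-1)/19^5)^(-1) · (1 − (-1)/23^5)^(-1) · (1 − (1)/29^5)^(-1) · (1 − (-1)/31^5)^(-1) · (1 − (1)/37^5)^(-1) · (1 − (1)/41^5)^(-1) · (1 − (-1)/43^5)^(-1) · (1 − (-1)/47^5)^(-1) = 7508883803148623376075754946450365737429310788606076172798130278074505/7537845509642297199917174706861149114875564283464393121061743521431552.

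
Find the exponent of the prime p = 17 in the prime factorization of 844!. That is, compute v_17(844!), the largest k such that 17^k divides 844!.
v_17(844!) = 51

Legendre's formula: v_p(n!) = Σ_{k ≥ 1} ⌊n / p^k⌋. For p = 17, n = 844, the terms are:
  ⌊844/17^1⌋ = ⌊844/17⌋ = 49
  ⌊844/17^2⌋ = ⌊844/289⌋ = 2
(the next term ⌊844/17^3⌋ = 0, terminating the sum). Summing: v_17(844!) = 49 + 2 = 51.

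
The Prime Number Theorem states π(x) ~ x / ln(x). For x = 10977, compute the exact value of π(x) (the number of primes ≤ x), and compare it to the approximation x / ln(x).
π(10977) = 1332;  x/ln(x) ≈ 1179.87;  relative error ≈ 11.42%.

Directly count primes up to 10977: π(10977) = 1332. The PNT approximation gives 10977/ln(10977) ≈ 10977/9.30356 ≈ 1179.87. Relative error (π(x) − x/ln(x)) / π(x) ≈ 11.42%; the approximation is known to undercount slightly (Li(x) is a better estimate).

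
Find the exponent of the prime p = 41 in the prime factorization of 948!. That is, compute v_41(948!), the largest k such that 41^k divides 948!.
v_41(948!) = 23

Legendre's formula: v_p(n!) = Σ_{k ≥ 1} ⌊n / p^k⌋. For p = 41, n = 948, the terms are:
  ⌊948/41^1⌋ = ⌊948/41⌋ = 23
(the next term ⌊948/41^2⌋ = 0, terminating the sum). Summing: v_41(948!) = 23 = 23.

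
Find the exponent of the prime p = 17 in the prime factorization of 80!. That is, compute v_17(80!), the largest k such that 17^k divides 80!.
v_17(80!) = 4

Legendre's formula: v_p(n!) = Σ_{k ≥ 1} ⌊n / p^k⌋. For p = 17, n = 80, the terms are:
  ⌊80/17^1⌋ = ⌊80/17⌋ = 4
(the next term ⌊80/17^2⌋ = 0, terminating the sum). Summing: v_17(80!) = 4 = 4.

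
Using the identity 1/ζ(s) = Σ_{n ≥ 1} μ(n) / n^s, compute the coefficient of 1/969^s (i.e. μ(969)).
μ(969) = -1

Factor n = 969 = 3 · 17 · 19. μ(n) = 0 if any exponent ≥ 2 (not squarefree); otherwise μ(n) = (−1)^{ω(n)} where ω(n) is the number of distinct prime factors. Applying: μ(969) = -1.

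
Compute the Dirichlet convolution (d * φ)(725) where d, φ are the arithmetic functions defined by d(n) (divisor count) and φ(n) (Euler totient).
(d * φ)(725) = 930

Divisors of 725: [1, 5, 25, 29, 145, 725]. For each d | 725:
  d = 1: d(1) · φ(725/1) = 1 · 560 = 560
  d = 5: d(5) · φ(725/5) = 2 · 112 = 224
  d = 25: d(25) · φ(725/25) = 3 · 28 = 84
  d = 29: d(29) · φ(725/29) = 2 · 20 = 40
  d = 145: d(145) · φ(725/145) = 4 · 4 = 16
  d = 725: d(725) · φ(725/725) = 6 · 1 = 6
Summing: (d * φ)(725) = 560 + 224 + 84 + 40 + 16 + 6 = 930.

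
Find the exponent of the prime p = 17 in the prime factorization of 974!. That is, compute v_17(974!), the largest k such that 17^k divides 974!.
v_17(974!) = 60

Legendre's formula: v_p(n!) = Σ_{k ≥ 1} ⌊n / p^k⌋. For p = 17, n = 974, the terms are:
  ⌊974/17^1⌋ = ⌊974/17⌋ = 57
  ⌊974/17^2⌋ = ⌊974/289⌋ = 3
(the next term ⌊974/17^3⌋ = 0, terminating the sum). Summing: v_17(974!) = 57 + 3 = 60.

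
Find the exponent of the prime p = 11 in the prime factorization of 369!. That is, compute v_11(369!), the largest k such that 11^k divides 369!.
v_11(369!) = 36

Legendre's formula: v_p(n!) = Σ_{k ≥ 1} ⌊n / p^k⌋. For p = 11, n = 369, the terms are:
  ⌊369/11^1⌋ = ⌊369/11⌋ = 33
  ⌊369/11^2⌋ = ⌊369/121⌋ = 3
(the next term ⌊369/11^3⌋ = 0, terminating the sum). Summing: v_11(369!) = 33 + 3 = 36.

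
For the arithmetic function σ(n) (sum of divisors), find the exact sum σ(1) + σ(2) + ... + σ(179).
Σ_{n ≤ 179} σ(n) = 26274

Compute σ(n) for each 1 ≤ n ≤ 179: σ(1) = 1, σ(2) = 3, σ(3) = 4, σ(4) = 7, σ(5) = 6, σ(6) = 12, σ(7) = 8, σ(8) = 15, σ(9) = 13, σ(10) = 18, σ(11) = 12, σ(12) = 28, σ(13) = 14, σ(14) = 24, σ(15) = 24, σ(16) = 31, σ(17) = 18, σ(18) = 39, σ(19) = 20, σ(20) = 42, σ(21) = 32, σ(22) = 36, σ(23) = 24, σ(24) = 60, σ(25) = 31, σ(26) = 42, σ(27) = 40, σ(28) = 56, σ(29) = 30, σ(30) = 72, σ(31) = 32, σ(32) = 63, σ(33) = 48, σ(34) = 54, σ(35) = 48, σ(36) = 91, σ(37) = 38, σ(38) = 60, σ(39) = 56, σ(40) = 90, σ(41) = 42, σ(42) = 96, σ(43) = 44, σ(44) = 84, σ(45) = 78, σ(46) = 72, σ(47) = 48, σ(48) = 124, σ(49) = 57, σ(50) = 93, σ(51) = 72, σ(52) = 98, σ(53) = 54, σ(54) = 120, σ(55) = 72, σ(56) = 120, σ(57) = 80, σ(58) = 90, σ(59) = 60, σ(60) = 168, σ(61) = 62, σ(62) = 96, σ(63) = 104, σ(64) = 127, σ(65) = 84, σ(66) = 144, σ(67) = 68, σ(68) = 126, σ(69) = 96, σ(70) = 144, σ(71) = 72, σ(72) = 195, σ(73) = 74, σ(74) = 114, σ(75) = 124, σ(76) = 140, σ(77) = 96, σ(78) = 168, σ(79) = 80, σ(80) = 186, σ(81) = 121, σ(82) = 126, σ(83) = 84, σ(84) = 224, σ(85) = 108, σ(86) = 132, σ(87) = 120, σ(88) = 180, σ(89) = 90, σ(90) = 234, σ(91) = 112, σ(92) = 168, σ(93) = 128, σ(94) = 144, σ(95) = 120, σ(96) = 252, σ(97) = 98, σ(98) = 171, σ(99) = 156, σ(100) = 217, σ(101) = 102, σ(102) = 216, σ(103) = 104, σ(104) = 210, σ(105) = 192, σ(106) = 162, σ(107) = 108, σ(108) = 280, σ(109) = 110, σ(110) = 216, σ(111) = 152, σ(112) = 248, σ(113) = 114, σ(114) = 240, σ(115) = 144, σ(116) = 210, σ(117) = 182, σ(118) = 180, σ(119) = 144, σ(120) = 360, σ(121) = 133, σ(122) = 186, σ(123) = 168, σ(124) = 224, σ(125) = 156, σ(126) = 312, σ(127) = 128, σ(128) = 255, σ(129) = 176, σ(130) = 252, σ(131) = 132, σ(132) = 336, σ(133) = 160, σ(134) = 204, σ(135) = 240, σ(136) = 270, σ(137) = 138, σ(138) = 288, σ(139) = 140, σ(140) = 336, σ(141) = 192, σ(142) = 216, σ(143) = 168, σ(144) = 403, σ(145) = 180, σ(146) = 222, σ(147) = 228, σ(148) = 266, σ(149) = 150, σ(150) = 372, σ(151) = 152, σ(152) = 300, σ(153) = 234, σ(154) = 288, σ(155) = 192, σ(156) = 392, σ(157) = 158, σ(158) = 240, σ(159) = 216, σ(160) = 378, σ(161) = 192, σ(162) = 363, σ(163) = 164, σ(164) = 294, σ(165) = 288, σ(166) = 252, σ(167) = 168, σ(168) = 480, σ(169) = 183, σ(170) = 324, σ(171) = 260, σ(172) = 308, σ(173) = 174, σ(174) = 360, σ(175) = 248, σ(176) = 372, σ(177) = 240, σ(178) = 270, σ(179) = 180. Summing all 179 values: 26274. (Average order: Σ_{n ≤ x} σ(n) ~ (π²/12) x². For x = 179, (π²/12)·179² ≈ 26352.67.)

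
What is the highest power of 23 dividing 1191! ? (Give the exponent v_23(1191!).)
v_23(1191!) = 53

Legendre's formula: v_p(n!) = Σ_{k ≥ 1} ⌊n / p^k⌋. For p = 23, n = 1191, the terms are:
  ⌊1191/23^1⌋ = ⌊1191/23⌋ = 51
  ⌊1191/23^2⌋ = ⌊1191/529⌋ = 2
(the next term ⌊1191/23^3⌋ = 0, terminating the sum). Summing: v_23(1191!) = 51 + 2 = 53.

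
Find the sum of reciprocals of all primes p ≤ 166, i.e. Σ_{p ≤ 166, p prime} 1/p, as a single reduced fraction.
Σ 1/p = 10988187442690106858194788089546541159451476081371138484805233167/5766152219975951659023630035336134306565384015606066319856068810

π(166) = 38, so the primes ≤ 166 are [2, 3, 5, 7, 11, 13, 17, 19, 23, 29, 31, 37, 41, 43, 47, 53, 59, 61, 67, 71, 73, 79, 83, 89, 97, 101, 103, 107, 109, 113, 127, 131, 137, 139, 149, 151, 157, 163]. Summing 1/p over these primes: 10988187442690106858194788089546541159451476081371138484805233167/5766152219975951659023630035336134306565384015606066319856068810 ≈ 1.9056. Mertens estimate ln ln(166) + 0.2615 ≈ 1.8931.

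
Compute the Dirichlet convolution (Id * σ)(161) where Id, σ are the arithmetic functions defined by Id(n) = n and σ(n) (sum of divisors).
(Id * σ)(161) = 705

Divisors of 161: [1, 7, 23, 161]. For each d | 161:
  d = 1: Id(1) · σ(161/1) = 1 · 192 = 192
  d = 7: Id(7) · σ(161/7) = 7 · 24 = 168
  d = 23: Id(23) · σ(161/23) = 23 · 8 = 184
  d = 161: Id(161) · σ(161/161) = 161 · 1 = 161
Summing: (Id * σ)(161) = 192 + 168 + 184 + 161 = 705.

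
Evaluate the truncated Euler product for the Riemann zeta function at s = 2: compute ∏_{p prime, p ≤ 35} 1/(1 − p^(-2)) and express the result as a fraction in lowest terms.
∏ = 82920037520482019/50722704772300800

The primes p ≤ 35 are [2, 3, 5, 7, 11, 13, 17, 19, 23, 29, 31]. For each prime, (1 − 1/p^2)^(-1) = p^2 / (p^2 − 1). The product is (1 − 1/2^2)^(-1), (1 − 1/3^2)^(-1), (1 − 1/5^2)^(-1), (1 − 1/7^2)^(-1), (1 − 1/11^2)^(-1), (1 − 1/13^2)^(-1), (1 − 1/17^2)^(-1), (1 − 1/19^2)^(-1), (1 − 1/23^2)^(-1), (1 − 1/29^2)^(-1), (1 − 1/31^2)^(-1) = ∏ p^2 / (p^2 − 1) = 82920037520482019/50722704772300800.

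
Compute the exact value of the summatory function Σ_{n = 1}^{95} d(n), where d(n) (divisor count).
Σ_{n ≤ 95} d(n) = 447

Compute d(n) for each 1 ≤ n ≤ 95: d(1) = 1, d(2) = 2, d(3) = 2, d(4) = 3, d(5) = 2, d(6) = 4, d(7) = 2, d(8) = 4, d(9) = 3, d(10) = 4, d(11) = 2, d(12) = 6, d(13) = 2, d(14) = 4, d(15) = 4, d(16) = 5, d(17) = 2, d(18) = 6, d(19) = 2, d(20) = 6, d(21) = 4, d(22) = 4, d(23) = 2, d(24) = 8, d(25) = 3, d(26) = 4, d(27) = 4, d(28) = 6, d(29) = 2, d(30) = 8, d(31) = 2, d(32) = 6, d(33) = 4, d(34) = 4, d(35) = 4, d(36) = 9, d(37) = 2, d(38) = 4, d(39) = 4, d(40) = 8, d(41) = 2, d(42) = 8, d(43) = 2, d(44) = 6, d(45) = 6, d(46) = 4, d(47) = 2, d(48) = 10, d(49) = 3, d(50) = 6, d(51) = 4, d(52) = 6, d(53) = 2, d(54) = 8, d(55) = 4, d(56) = 8, d(57) = 4, d(58) = 4, d(59) = 2, d(60) = 12, d(61) = 2, d(62) = 4, d(63) = 6, d(64) = 7, d(65) = 4, d(66) = 8, d(67) = 2, d(68) = 6, d(69) = 4, d(70) = 8, d(71) = 2, d(72) = 12, d(73) = 2, d(74) = 4, d(75) = 6, d(76) = 6, d(77) = 4, d(78) = 8, d(79) = 2, d(80) = 10, d(81) = 5, d(82) = 4, d(83) = 2, d(84) = 12, d(85) = 4, d(86) = 4, d(87) = 4, d(88) = 8, d(89) = 2, d(90) = 12, d(91) = 4, d(92) = 6, d(93) = 4, d(94) = 4, d(95) = 4. Summing all 95 values: 447. (Dirichlet's divisor formula: Σ_{n ≤ x} d(n) = x ln(x) + (2γ − 1) x + O(√x). For x = 95, the asymptotic estimate is ≈ 447.29.)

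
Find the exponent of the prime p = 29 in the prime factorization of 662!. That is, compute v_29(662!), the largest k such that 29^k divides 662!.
v_29(662!) = 22

Legendre's formula: v_p(n!) = Σ_{k ≥ 1} ⌊n / p^k⌋. For p = 29, n = 662, the terms are:
  ⌊662/29^1⌋ = ⌊662/29⌋ = 22
(the next term ⌊662/29^2⌋ = 0, terminating the sum). Summing: v_29(662!) = 22 = 22.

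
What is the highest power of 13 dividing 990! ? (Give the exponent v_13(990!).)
v_13(990!) = 81

Legendre's formula: v_p(n!) = Σ_{k ≥ 1} ⌊n / p^k⌋. For p = 13, n = 990, the terms are:
  ⌊990/13^1⌋ = ⌊990/13⌋ = 76
  ⌊990/13^2⌋ = ⌊990/169⌋ = 5
(the next term ⌊990/13^3⌋ = 0, terminating the sum). Summing: v_13(990!) = 76 + 5 = 81.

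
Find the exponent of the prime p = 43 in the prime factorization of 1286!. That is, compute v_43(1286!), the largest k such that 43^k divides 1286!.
v_43(1286!) = 29

Legendre's formula: v_p(n!) = Σ_{k ≥ 1} ⌊n / p^k⌋. For p = 43, n = 1286, the terms are:
  ⌊1286/43^1⌋ = ⌊1286/43⌋ = 29
(the next term ⌊1286/43^2⌋ = 0, terminating the sum). Summing: v_43(1286!) = 29 = 29.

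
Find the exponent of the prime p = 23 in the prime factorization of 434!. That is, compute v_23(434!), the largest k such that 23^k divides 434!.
v_23(434!) = 18

Legendre's formula: v_p(n!) = Σ_{k ≥ 1} ⌊n / p^k⌋. For p = 23, n = 434, the terms are:
  ⌊434/23^1⌋ = ⌊434/23⌋ = 18
(the next term ⌊434/23^2⌋ = 0, terminating the sum). Summing: v_23(434!) = 18 = 18.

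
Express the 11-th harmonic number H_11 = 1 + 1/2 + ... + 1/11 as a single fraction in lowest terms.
H_11 = 83711/27720

Direct summation: H_11 = 1 + 1/2 + ... + 1/11. The least common denominator is lcm(1, ..., 11) = 27720; over this denominator the numerator is 27720 + 13860 + 9240 + 6930 + 5544 + 4620 + 3960 + 3465 + 3080 + 2772 + 2520 = 83711, so H_11 = 83711/27720 (already in lowest terms) ≈ 3.01988. (The PNT-adjacent estimate ln(11) + γ ≈ 2.97511 matches within O(1/n).)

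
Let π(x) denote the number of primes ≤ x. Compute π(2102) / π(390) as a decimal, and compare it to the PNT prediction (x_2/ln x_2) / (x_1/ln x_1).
π(2102)/π(390) = 317/77 ≈ 4.1169;  PNT prediction ≈ 4.2030.

π(390) = 77 and π(2102) = 317, so π(2102)/π(390) ≈ 4.1169. The PNT-predicted ratio is (2102/ln(2102)) / (390/ln(390)) ≈ 4.2030. The two agree to within a few percent, as expected.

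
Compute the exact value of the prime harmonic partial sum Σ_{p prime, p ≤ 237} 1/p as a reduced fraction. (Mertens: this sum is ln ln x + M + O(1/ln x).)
Σ 1/p = 8762990377702925264993654890050782886250854676753323401606562622367345144099360398279019780479/4445236185272185438169240794291312557432222642727183809026451438704160103479600800432029464270

π(237) = 51, so the primes ≤ 237 are [2, 3, 5, 7, 11, 13, 17, 19, 23, 29, 31, 37, 41, 43, 47, 53, 59, 61, 67, 71, 73, 79, 83, 89, 97, 101, 103, 107, 109, 113, 127, 131, 137, 139, 149, 151, 157, 163, 167, 173, 179, 181, 191, 193, 197, 199, 211, 223, 227, 229, 233]. Summing 1/p over these primes: 8762990377702925264993654890050782886250854676753323401606562622367345144099360398279019780479/4445236185272185438169240794291312557432222642727183809026451438704160103479600800432029464270 ≈ 1.9713. Mertens estimate ln ln(237) + 0.2615 ≈ 1.9604.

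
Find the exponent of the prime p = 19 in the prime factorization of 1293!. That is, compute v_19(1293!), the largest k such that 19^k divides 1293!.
v_19(1293!) = 71

Legendre's formula: v_p(n!) = Σ_{k ≥ 1} ⌊n / p^k⌋. For p = 19, n = 1293, the terms are:
  ⌊1293/19^1⌋ = ⌊1293/19⌋ = 68
  ⌊1293/19^2⌋ = ⌊1293/361⌋ = 3
(the next term ⌊1293/19^3⌋ = 0, terminating the sum). Summing: v_19(1293!) = 68 + 3 = 71.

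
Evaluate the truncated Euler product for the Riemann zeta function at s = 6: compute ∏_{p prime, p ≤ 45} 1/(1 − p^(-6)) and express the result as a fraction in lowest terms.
∏ = 58415599349237689613444204788995855063746535337692192433390985/57419764821752678419559868369284941010851064169028064391462912

The primes p ≤ 45 are [2, 3, 5, 7, 11, 13, 17, 19, 23, 29, 31, 37, 41, 43]. For each prime, (1 − 1/p^6)^(-1) = p^6 / (p^6 − 1). The product is (1 − 1/2^6)^(-1), (1 − 1/3^6)^(-1), (1 − 1/5^6)^(-1), (1 − 1/7^6)^(-1), (1 − 1/11^6)^(-1), (1 − 1/13^6)^(-1), (1 − 1/17^6)^(-1), (1 − 1/19^6)^(-1), (1 − 1/23^6)^(-1), (1 − 1/29^6)^(-1), (1 − 1/31^6)^(-1), (1 − 1/37^6)^(-1), (1 − 1/41^6)^(-1), (1 − 1/43^6)^(-1) = ∏ p^6 / (p^6 − 1) = 58415599349237689613444204788995855063746535337692192433390985/57419764821752678419559868369284941010851064169028064391462912.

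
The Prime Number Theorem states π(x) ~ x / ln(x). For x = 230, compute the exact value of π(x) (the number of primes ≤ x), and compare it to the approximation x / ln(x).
π(230) = 50;  x/ln(x) ≈ 42.29;  relative error ≈ 15.41%.

Directly count primes up to 230: π(230) = 50. The PNT approximation gives 230/ln(230) ≈ 230/5.43808 ≈ 42.29. Relative error (π(x) − x/ln(x)) / π(x) ≈ 15.41%; the approximation is known to undercount slightly (Li(x) is a better estimate).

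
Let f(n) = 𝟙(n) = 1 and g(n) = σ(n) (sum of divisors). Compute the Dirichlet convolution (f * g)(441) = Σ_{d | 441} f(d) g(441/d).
(𝟙 * σ)(441) = 1188

Divisors of 441: [1, 3, 7, 9, 21, 49, 63, 147, 441]. For each d | 441:
  d = 1: 𝟙(1) · σ(441/1) = 1 · 741 = 741
  d = 3: 𝟙(3) · σ(441/3) = 1 · 228 = 228
  d = 7: 𝟙(7) · σ(441/7) = 1 · 104 = 104
  d = 9: 𝟙(9) · σ(441/9) = 1 · 57 = 57
  d = 21: 𝟙(21) · σ(441/21) = 1 · 32 = 32
  d = 49: 𝟙(49) · σ(441/49) = 1 · 13 = 13
  d = 63: 𝟙(63) · σ(441/63) = 1 · 8 = 8
  d = 147: 𝟙(147) · σ(441/147) = 1 · 4 = 4
  d = 441: 𝟙(441) · σ(441/441) = 1 · 1 = 1
Summing: (𝟙 * σ)(441) = 741 + 228 + 104 + 57 + 32 + 13 + 8 + 4 + 1 = 1188.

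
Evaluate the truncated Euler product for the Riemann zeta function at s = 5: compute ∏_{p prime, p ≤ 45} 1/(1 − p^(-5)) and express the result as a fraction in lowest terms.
∏ = 1572482291224969810929353517600303098269844539827384419450979869/1516482033755337998564749447506198249900022724140786873799147520

The primes p ≤ 45 are [2, 3, 5, 7, 11, 13, 17, 19, 23, 29, 31, 37, 41, 43]. For each prime, (1 − 1/p^5)^(-1) = p^5 / (p^5 − 1). The product is (1 − 1/2^5)^(-1), (1 − 1/3^5)^(-1), (1 − 1/5^5)^(-1), (1 − 1/7^5)^(-1), (1 − 1/11^5)^(-1), (1 − 1/13^5)^(-1), (1 − 1/17^5)^(-1), (1 − 1/19^5)^(-1), (1 − 1/23^5)^(-1), (1 − 1/29^5)^(-1), (1 − 1/31^5)^(-1), (1 − 1/37^5)^(-1), (1 − 1/41^5)^(-1), (1 − 1/43^5)^(-1) = ∏ p^5 / (p^5 − 1) = 1572482291224969810929353517600303098269844539827384419450979869/1516482033755337998564749447506198249900022724140786873799147520.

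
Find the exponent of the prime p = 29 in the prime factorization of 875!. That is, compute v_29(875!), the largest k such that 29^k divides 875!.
v_29(875!) = 31

Legendre's formula: v_p(n!) = Σ_{k ≥ 1} ⌊n / p^k⌋. For p = 29, n = 875, the terms are:
  ⌊875/29^1⌋ = ⌊875/29⌋ = 30
  ⌊875/29^2⌋ = ⌊875/841⌋ = 1
(the next term ⌊875/29^3⌋ = 0, terminating the sum). Summing: v_29(875!) = 30 + 1 = 31.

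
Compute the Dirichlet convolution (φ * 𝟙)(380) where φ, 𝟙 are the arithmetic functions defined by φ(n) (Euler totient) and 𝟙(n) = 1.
(φ * 𝟙)(380) = 380

Divisors of 380: [1, 2, 4, 5, 10, 19, 20, 38, 76, 95, 190, 380]. For each d | 380:
  d = 1: φ(1) · 𝟙(380/1) = 1 · 1 = 1
  d = 2: φ(2) · 𝟙(380/2) = 1 · 1 = 1
  d = 4: φ(4) · 𝟙(380/4) = 2 · 1 = 2
  d = 5: φ(5) · 𝟙(380/5) = 4 · 1 = 4
  d = 10: φ(10) · 𝟙(380/10) = 4 · 1 = 4
  d = 19: φ(19) · 𝟙(380/19) = 18 · 1 = 18
  d = 20: φ(20) · 𝟙(380/20) = 8 · 1 = 8
  d = 38: φ(38) · 𝟙(380/38) = 18 · 1 = 18
  d = 76: φ(76) · 𝟙(380/76) = 36 · 1 = 36
  d = 95: φ(95) · 𝟙(380/95) = 72 · 1 = 72
  d = 190: φ(190) · 𝟙(380/190) = 72 · 1 = 72
  d = 380: φ(380) · 𝟙(380/380) = 144 · 1 = 144
Summing: (φ * 𝟙)(380) = 1 + 1 + 2 + 4 + 4 + 18 + 8 + 18 + 36 + 72 + 72 + 144 = 380.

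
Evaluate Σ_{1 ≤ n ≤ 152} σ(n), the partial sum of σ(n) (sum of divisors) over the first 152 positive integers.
Σ_{n ≤ 152} σ(n) = 19056

Compute σ(n) for each 1 ≤ n ≤ 152: σ(1) = 1, σ(2) = 3, σ(3) = 4, σ(4) = 7, σ(5) = 6, σ(6) = 12, σ(7) = 8, σ(8) = 15, σ(9) = 13, σ(10) = 18, σ(11) = 12, σ(12) = 28, σ(13) = 14, σ(14) = 24, σ(15) = 24, σ(16) = 31, σ(17) = 18, σ(18) = 39, σ(19) = 20, σ(20) = 42, σ(21) = 32, σ(22) = 36, σ(23) = 24, σ(24) = 60, σ(25) = 31, σ(26) = 42, σ(27) = 40, σ(28) = 56, σ(29) = 30, σ(30) = 72, σ(31) = 32, σ(32) = 63, σ(33) = 48, σ(34) = 54, σ(35) = 48, σ(36) = 91, σ(37) = 38, σ(38) = 60, σ(39) = 56, σ(40) = 90, σ(41) = 42, σ(42) = 96, σ(43) = 44, σ(44) = 84, σ(45) = 78, σ(46) = 72, σ(47) = 48, σ(48) = 124, σ(49) = 57, σ(50) = 93, σ(51) = 72, σ(52) = 98, σ(53) = 54, σ(54) = 120, σ(55) = 72, σ(56) = 120, σ(57) = 80, σ(58) = 90, σ(59) = 60, σ(60) = 168, σ(61) = 62, σ(62) = 96, σ(63) = 104, σ(64) = 127, σ(65) = 84, σ(66) = 144, σ(67) = 68, σ(68) = 126, σ(69) = 96, σ(70) = 144, σ(71) = 72, σ(72) = 195, σ(73) = 74, σ(74) = 114, σ(75) = 124, σ(76) = 140, σ(77) = 96, σ(78) = 168, σ(79) = 80, σ(80) = 186, σ(81) = 121, σ(82) = 126, σ(83) = 84, σ(84) = 224, σ(85) = 108, σ(86) = 132, σ(87) = 120, σ(88) = 180, σ(89) = 90, σ(90) = 234, σ(91) = 112, σ(92) = 168, σ(93) = 128, σ(94) = 144, σ(95) = 120, σ(96) = 252, σ(97) = 98, σ(98) = 171, σ(99) = 156, σ(100) = 217, σ(101) = 102, σ(102) = 216, σ(103) = 104, σ(104) = 210, σ(105) = 192, σ(106) = 162, σ(107) = 108, σ(108) = 280, σ(109) = 110, σ(110) = 216, σ(111) = 152, σ(112) = 248, σ(113) = 114, σ(114) = 240, σ(115) = 144, σ(116) = 210, σ(117) = 182, σ(118) = 180, σ(119) = 144, σ(120) = 360, σ(121) = 133, σ(122) = 186, σ(123) = 168, σ(124) = 224, σ(125) = 156, σ(126) = 312, σ(127) = 128, σ(128) = 255, σ(129) = 176, σ(130) = 252, σ(131) = 132, σ(132) = 336, σ(133) = 160, σ(134) = 204, σ(135) = 240, σ(136) = 270, σ(137) = 138, σ(138) = 288, σ(139) = 140, σ(140) = 336, σ(141) = 192, σ(142) = 216, σ(143) = 168, σ(144) = 403, σ(145) = 180, σ(146) = 222, σ(147) = 228, σ(148) = 266, σ(149) = 150, σ(150) = 372, σ(151) = 152, σ(152) = 300. Summing all 152 values: 19056. (Average order: Σ_{n ≤ x} σ(n) ~ (π²/12) x². For x = 152, (π²/12)·152² ≈ 19002.28.)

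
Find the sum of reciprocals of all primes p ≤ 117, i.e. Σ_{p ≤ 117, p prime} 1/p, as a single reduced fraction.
Σ 1/p = 58472171373748331322981543916880425472323867753/31610054640417607788145206291543662493274686990

π(117) = 30, so the primes ≤ 117 are [2, 3, 5, 7, 11, 13, 17, 19, 23, 29, 31, 37, 41, 43, 47, 53, 59, 61, 67, 71, 73, 79, 83, 89, 97, 101, 103, 107, 109, 113]. Summing 1/p over these primes: 58472171373748331322981543916880425472323867753/31610054640417607788145206291543662493274686990 ≈ 1.8498. Mertens estimate ln ln(117) + 0.2615 ≈ 1.8222.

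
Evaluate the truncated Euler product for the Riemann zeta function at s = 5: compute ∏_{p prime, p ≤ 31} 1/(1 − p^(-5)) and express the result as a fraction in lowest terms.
∏ = 1910589921595024369341325427716514697147265/1842548811291065574051999987500114856101888

The primes p ≤ 31 are [2, 3, 5, 7, 11, 13, 17, 19, 23, 29, 31]. For each prime, (1 − 1/p^5)^(-1) = p^5 / (p^5 − 1). The product is (1 − 1/2^5)^(-1), (1 − 1/3^5)^(-1), (1 − 1/5^5)^(-1), (1 − 1/7^5)^(-1), (1 − 1/11^5)^(-1), (1 − 1/13^5)^(-1), (1 − 1/17^5)^(-1), (1 − 1/19^5)^(-1), (1 − 1/23^5)^(-1), (1 − 1/29^5)^(-1), (1 − 1/31^5)^(-1) = ∏ p^5 / (p^5 − 1) = 1910589921595024369341325427716514697147265/1842548811291065574051999987500114856101888.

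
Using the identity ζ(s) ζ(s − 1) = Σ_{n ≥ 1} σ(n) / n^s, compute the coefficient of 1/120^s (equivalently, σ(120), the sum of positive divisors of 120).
σ(120) = 360

In the product (Σ m^0/m^s)(Σ k / k^s) = Σ (Σ_{d | n} d) / n^s, the coefficient of 1/n^s is σ(n) = Σ_{d | n} d. For n = 120, divisors are [1, 2, 3, 4, 5, 6, 8, 10, 12, 15, 20, 24, 30, 40, 60, 120]; summing: σ(120) = 360.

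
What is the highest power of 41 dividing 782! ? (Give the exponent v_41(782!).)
v_41(782!) = 19

Legendre's formula: v_p(n!) = Σ_{k ≥ 1} ⌊n / p^k⌋. For p = 41, n = 782, the terms are:
  ⌊782/41^1⌋ = ⌊782/41⌋ = 19
(the next term ⌊782/41^2⌋ = 0, terminating the sum). Summing: v_41(782!) = 19 = 19.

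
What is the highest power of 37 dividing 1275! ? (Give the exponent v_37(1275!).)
v_37(1275!) = 34

Legendre's formula: v_p(n!) = Σ_{k ≥ 1} ⌊n / p^k⌋. For p = 37, n = 1275, the terms are:
  ⌊1275/37^1⌋ = ⌊1275/37⌋ = 34
(the next term ⌊1275/37^2⌋ = 0, terminating the sum). Summing: v_37(1275!) = 34 = 34.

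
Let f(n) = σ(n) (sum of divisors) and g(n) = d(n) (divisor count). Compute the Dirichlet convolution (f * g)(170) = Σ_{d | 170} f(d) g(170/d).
(σ * d)(170) = 800

Divisors of 170: [1, 2, 5, 10, 17, 34, 85, 170]. For each d | 170:
  d = 1: σ(1) · d(170/1) = 1 · 8 = 8
  d = 2: σ(2) · d(170/2) = 3 · 4 = 12
  d = 5: σ(5) · d(170/5) = 6 · 4 = 24
  d = 10: σ(10) · d(170/10) = 18 · 2 = 36
  d = 17: σ(17) · d(170/17) = 18 · 4 = 72
  d = 34: σ(34) · d(170/34) = 54 · 2 = 108
  d = 85: σ(85) · d(170/85) = 108 · 2 = 216
  d = 170: σ(170) · d(170/170) = 324 · 1 = 324
Summing: (σ * d)(170) = 8 + 12 + 24 + 36 + 72 + 108 + 216 + 324 = 800.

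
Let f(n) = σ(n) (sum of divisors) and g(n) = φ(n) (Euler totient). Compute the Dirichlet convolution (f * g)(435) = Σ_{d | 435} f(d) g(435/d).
(σ * φ)(435) = 3480

Divisors of 435: [1, 3, 5, 15, 29, 87, 145, 435]. For each d | 435:
  d = 1: σ(1) · φ(435/1) = 1 · 224 = 224
  d = 3: σ(3) · φ(435/3) = 4 · 112 = 448
  d = 5: σ(5) · φ(435/5) = 6 · 56 = 336
  d = 15: σ(15) · φ(435/15) = 24 · 28 = 672
  d = 29: σ(29) · φ(435/29) = 30 · 8 = 240
  d = 87: σ(87) · φ(435/87) = 120 · 4 = 480
  d = 145: σ(145) · φ(435/145) = 180 · 2 = 360
  d = 435: σ(435) · φ(435/435) = 720 · 1 = 720
Summing: (σ * φ)(435) = 224 + 448 + 336 + 672 + 240 + 480 + 360 + 720 = 3480.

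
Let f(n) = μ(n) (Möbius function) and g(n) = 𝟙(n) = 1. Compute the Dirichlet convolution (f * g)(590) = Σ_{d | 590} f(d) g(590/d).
(μ * 𝟙)(590) = 0

Divisors of 590: [1, 2, 5, 10, 59, 118, 295, 590]. For each d | 590:
  d = 1: μ(1) · 𝟙(590/1) = 1 · 1 = 1
  d = 2: μ(2) · 𝟙(590/2) = -1 · 1 = -1
  d = 5: μ(5) · 𝟙(590/5) = -1 · 1 = -1
  d = 10: μ(10) · 𝟙(590/10) = 1 · 1 = 1
  d = 59: μ(59) · 𝟙(590/59) = -1 · 1 = -1
  d = 118: μ(118) · 𝟙(590/118) = 1 · 1 = 1
  d = 295: μ(295) · 𝟙(590/295) = 1 · 1 = 1
  d = 590: μ(590) · 𝟙(590/590) = -1 · 1 = -1
Summing: (μ * 𝟙)(590) = 1 + -1 + -1 + 1 + -1 + 1 + 1 + -1 = 0.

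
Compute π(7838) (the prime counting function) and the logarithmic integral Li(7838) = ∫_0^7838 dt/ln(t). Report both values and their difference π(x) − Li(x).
π(7838) = 990;  Li(7838) ≈ 1008.37;  π(x) − Li(x) ≈ -18.37.

Direct count of primes ≤ 7838 gives π(7838) = 990. Numerical evaluation of the logarithmic integral gives Li(7838) ≈ 1008.37. The difference π(x) − Li(x) ≈ -18.37 is typically negative for small/moderate x (Li(x) overestimates), though Littlewood's theorem shows this sign changes infinitely often.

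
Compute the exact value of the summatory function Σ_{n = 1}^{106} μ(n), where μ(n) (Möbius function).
Σ_{n ≤ 106} μ(n) = -2

Compute μ(n) for each 1 ≤ n ≤ 106: μ(1) = 1, μ(2) = -1, μ(3) = -1, μ(4) = 0, μ(5) = -1, μ(6) = 1, μ(7) = -1, μ(8) = 0, μ(9) = 0, μ(10) = 1, μ(11) = -1, μ(12) = 0, μ(13) = -1, μ(14) = 1, μ(15) = 1, μ(16) = 0, μ(17) = -1, μ(18) = 0, μ(19) = -1, μ(20) = 0, μ(21) = 1, μ(22) = 1, μ(23) = -1, μ(24) = 0, μ(25) = 0, μ(26) = 1, μ(27) = 0, μ(28) = 0, μ(29) = -1, μ(30) = -1, μ(31) = -1, μ(32) = 0, μ(33) = 1, μ(34) = 1, μ(35) = 1, μ(36) = 0, μ(37) = -1, μ(38) = 1, μ(39) = 1, μ(40) = 0, μ(41) = -1, μ(42) = -1, μ(43) = -1, μ(44) = 0, μ(45) = 0, μ(46) = 1, μ(47) = -1, μ(48) = 0, μ(49) = 0, μ(50) = 0, μ(51) = 1, μ(52) = 0, μ(53) = -1, μ(54) = 0, μ(55) = 1, μ(56) = 0, μ(57) = 1, μ(58) = 1, μ(59) = -1, μ(60) = 0, μ(61) = -1, μ(62) = 1, μ(63) = 0, μ(64) = 0, μ(65) = 1, μ(66) = -1, μ(67) = -1, μ(68) = 0, μ(69) = 1, μ(70) = -1, μ(71) = -1, μ(72) = 0, μ(73) = -1, μ(74) = 1, μ(75) = 0, μ(76) = 0, μ(77) = 1, μ(78) = -1, μ(79) = -1, μ(80) = 0, μ(81) = 0, μ(82) = 1, μ(83) = -1, μ(84) = 0, μ(85) = 1, μ(86) = 1, μ(87) = 1, μ(88) = 0, μ(89) = -1, μ(90) = 0, μ(91) = 1, μ(92) = 0, μ(93) = 1, μ(94) = 1, μ(95) = 1, μ(96) = 0, μ(97) = -1, μ(98) = 0, μ(99) = 0, μ(100) = 0, μ(101) = -1, μ(102) = -1, μ(103) = -1, μ(104) = 0, μ(105) = -1, μ(106) = 1. Summing all 106 values: -2. (Mertens function M(x) = Σ_{n ≤ x} μ(n); on average M(x) should be small (PNT ⟺ M(x) = o(x)).)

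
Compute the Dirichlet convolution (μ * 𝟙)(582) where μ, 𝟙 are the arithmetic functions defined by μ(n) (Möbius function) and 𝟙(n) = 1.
(μ * 𝟙)(582) = 0

Divisors of 582: [1, 2, 3, 6, 97, 194, 291, 582]. For each d | 582:
  d = 1: μ(1) · 𝟙(582/1) = 1 · 1 = 1
  d = 2: μ(2) · 𝟙(582/2) = -1 · 1 = -1
  d = 3: μ(3) · 𝟙(582/3) = -1 · 1 = -1
  d = 6: μ(6) · 𝟙(582/6) = 1 · 1 = 1
  d = 97: μ(97) · 𝟙(582/97) = -1 · 1 = -1
  d = 194: μ(194) · 𝟙(582/194) = 1 · 1 = 1
  d = 291: μ(291) · 𝟙(582/291) = 1 · 1 = 1
  d = 582: μ(582) · 𝟙(582/582) = -1 · 1 = -1
Summing: (μ * 𝟙)(582) = 1 + -1 + -1 + 1 + -1 + 1 + 1 + -1 = 0.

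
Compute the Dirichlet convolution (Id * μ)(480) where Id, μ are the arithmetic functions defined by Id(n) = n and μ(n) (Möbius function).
(Id * μ)(480) = 128

Divisors of 480: [1, 2, 3, 4, 5, 6, 8, 10, 12, 15, 16, 20, 24, 30, 32, 40, 48, 60, 80, 96, 120, 160, 240, 480]. For each d | 480:
  d = 1: Id(1) · μ(480/1) = 1 · 0 = 0
  d = 2: Id(2) · μ(480/2) = 2 · 0 = 0
  d = 3: Id(3) · μ(480/3) = 3 · 0 = 0
  d = 4: Id(4) · μ(480/4) = 4 · 0 = 0
  d = 5: Id(5) · μ(480/5) = 5 · 0 = 0
  d = 6: Id(6) · μ(480/6) = 6 · 0 = 0
  d = 8: Id(8) · μ(480/8) = 8 · 0 = 0
  d = 10: Id(10) · μ(480/10) = 10 · 0 = 0
  d = 12: Id(12) · μ(480/12) = 12 · 0 = 0
  d = 15: Id(15) · μ(480/15) = 15 · 0 = 0
  d = 16: Id(16) · μ(480/16) = 16 · -1 = -16
  d = 20: Id(20) · μ(480/20) = 20 · 0 = 0
  d = 24: Id(24) · μ(480/24) = 24 · 0 = 0
  d = 30: Id(30) · μ(480/30) = 30 · 0 = 0
  d = 32: Id(32) · μ(480/32) = 32 · 1 = 32
  d = 40: Id(40) · μ(480/40) = 40 · 0 = 0
  d = 48: Id(48) · μ(480/48) = 48 · 1 = 48
  d = 60: Id(60) · μ(480/60) = 60 · 0 = 0
  d = 80: Id(80) · μ(480/80) = 80 · 1 = 80
  d = 96: Id(96) · μ(480/96) = 96 · -1 = -96
  d = 120: Id(120) · μ(480/120) = 120 · 0 = 0
  d = 160: Id(160) · μ(480/160) = 160 · -1 = -160
  d = 240: Id(240) · μ(480/240) = 240 · -1 = -240
  d = 480: Id(480) · μ(480/480) = 480 · 1 = 480
Summing: (Id * μ)(480) = 0 + 0 + 0 + 0 + 0 + 0 + 0 + 0 + 0 + 0 + -16 + 0 + 0 + 0 + 32 + 0 + 48 + 0 + 80 + -96 + 0 + -160 + -240 + 480 = 128.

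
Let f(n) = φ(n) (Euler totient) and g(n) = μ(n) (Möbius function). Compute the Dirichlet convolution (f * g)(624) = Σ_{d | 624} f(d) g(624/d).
(φ * μ)(624) = 44

Divisors of 624: [1, 2, 3, 4, 6, 8, 12, 13, 16, 24, 26, 39, 48, 52, 78, 104, 156, 208, 312, 624]. For each d | 624:
  d = 1: φ(1) · μ(624/1) = 1 · 0 = 0
  d = 2: φ(2) · μ(624/2) = 1 · 0 = 0
  d = 3: φ(3) · μ(624/3) = 2 · 0 = 0
  d = 4: φ(4) · μ(624/4) = 2 · 0 = 0
  d = 6: φ(6) · μ(624/6) = 2 · 0 = 0
  d = 8: φ(8) · μ(624/8) = 4 · -1 = -4
  d = 12: φ(12) · μ(624/12) = 4 · 0 = 0
  d = 13: φ(13) · μ(624/13) = 12 · 0 = 0
  d = 16: φ(16) · μ(624/16) = 8 · 1 = 8
  d = 24: φ(24) · μ(624/24) = 8 · 1 = 8
  d = 26: φ(26) · μ(624/26) = 12 · 0 = 0
  d = 39: φ(39) · μ(624/39) = 24 · 0 = 0
  d = 48: φ(48) · μ(624/48) = 16 · -1 = -16
  d = 52: φ(52) · μ(624/52) = 24 · 0 = 0
  d = 78: φ(78) · μ(624/78) = 24 · 0 = 0
  d = 104: φ(104) · μ(624/104) = 48 · 1 = 48
  d = 156: φ(156) · μ(624/156) = 48 · 0 = 0
  d = 208: φ(208) · μ(624/208) = 96 · -1 = -96
  d = 312: φ(312) · μ(624/312) = 96 · -1 = -96
  d = 624: φ(624) · μ(624/624) = 192 · 1 = 192
Summing: (φ * μ)(624) = 0 + 0 + 0 + 0 + 0 + -4 + 0 + 0 + 8 + 8 + 0 + 0 + -16 + 0 + 0 + 48 + 0 + -96 + -96 + 192 = 44.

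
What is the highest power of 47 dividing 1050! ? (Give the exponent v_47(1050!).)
v_47(1050!) = 22

Legendre's formula: v_p(n!) = Σ_{k ≥ 1} ⌊n / p^k⌋. For p = 47, n = 1050, the terms are:
  ⌊1050/47^1⌋ = ⌊1050/47⌋ = 22
(the next term ⌊1050/47^2⌋ = 0, terminating the sum). Summing: v_47(1050!) = 22 = 22.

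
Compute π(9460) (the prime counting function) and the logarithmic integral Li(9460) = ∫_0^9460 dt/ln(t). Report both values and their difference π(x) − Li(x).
π(9460) = 1170;  Li(9460) ≈ 1187.33;  π(x) − Li(x) ≈ -17.33.

Direct count of primes ≤ 9460 gives π(9460) = 1170. Numerical evaluation of the logarithmic integral gives Li(9460) ≈ 1187.33. The difference π(x) − Li(x) ≈ -17.33 is typically negative for small/moderate x (Li(x) overestimates), though Littlewood's theorem shows this sign changes infinitely often.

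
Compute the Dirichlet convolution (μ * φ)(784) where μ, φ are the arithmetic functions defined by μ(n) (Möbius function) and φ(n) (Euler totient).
(μ * φ)(784) = 144

Divisors of 784: [1, 2, 4, 7, 8, 14, 16, 28, 49, 56, 98, 112, 196, 392, 784]. For each d | 784:
  d = 1: μ(1) · φ(784/1) = 1 · 336 = 336
  d = 2: μ(2) · φ(784/2) = -1 · 168 = -168
  d = 4: μ(4) · φ(784/4) = 0 · 84 = 0
  d = 7: μ(7) · φ(784/7) = -1 · 48 = -48
  d = 8: μ(8) · φ(784/8) = 0 · 42 = 0
  d = 14: μ(14) · φ(784/14) = 1 · 24 = 24
  d = 16: μ(16) · φ(784/16) = 0 · 42 = 0
  d = 28: μ(28) · φ(784/28) = 0 · 12 = 0
  d = 49: μ(49) · φ(784/49) = 0 · 8 = 0
  d = 56: μ(56) · φ(784/56) = 0 · 6 = 0
  d = 98: μ(98) · φ(784/98) = 0 · 4 = 0
  d = 112: μ(112) · φ(784/112) = 0 · 6 = 0
  d = 196: μ(196) · φ(784/196) = 0 · 2 = 0
  d = 392: μ(392) · φ(784/392) = 0 · 1 = 0
  d = 784: μ(784) · φ(784/784) = 0 · 1 = 0
Summing: (μ * φ)(784) = 336 + -168 + 0 + -48 + 0 + 24 + 0 + 0 + 0 + 0 + 0 + 0 + 0 + 0 + 0 = 144.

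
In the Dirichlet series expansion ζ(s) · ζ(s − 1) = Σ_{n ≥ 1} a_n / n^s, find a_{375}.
σ(375) = 624

In the product (Σ m^0/m^s)(Σ k / k^s) = Σ (Σ_{d | n} d) / n^s, the coefficient of 1/n^s is σ(n) = Σ_{d | n} d. For n = 375, divisors are [1, 3, 5, 15, 25, 75, 125, 375]; summing: σ(375) = 624.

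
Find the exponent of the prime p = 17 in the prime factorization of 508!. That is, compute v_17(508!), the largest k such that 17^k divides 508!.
v_17(508!) = 30

Legendre's formula: v_p(n!) = Σ_{k ≥ 1} ⌊n / p^k⌋. For p = 17, n = 508, the terms are:
  ⌊508/17^1⌋ = ⌊508/17⌋ = 29
  ⌊508/17^2⌋ = ⌊508/289⌋ = 1
(the next term ⌊508/17^3⌋ = 0, terminating the sum). Summing: v_17(508!) = 29 + 1 = 30.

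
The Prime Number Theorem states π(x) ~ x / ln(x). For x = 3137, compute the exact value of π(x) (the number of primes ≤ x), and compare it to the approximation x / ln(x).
π(3137) = 446;  x/ln(x) ≈ 389.64;  relative error ≈ 12.64%.

Directly count primes up to 3137: π(3137) = 446. The PNT approximation gives 3137/ln(3137) ≈ 3137/8.05102 ≈ 389.64. Relative error (π(x) − x/ln(x)) / π(x) ≈ 12.64%; the approximation is known to undercount slightly (Li(x) is a better estimate).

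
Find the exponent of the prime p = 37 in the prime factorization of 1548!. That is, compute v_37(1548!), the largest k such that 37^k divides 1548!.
v_37(1548!) = 42

Legendre's formula: v_p(n!) = Σ_{k ≥ 1} ⌊n / p^k⌋. For p = 37, n = 1548, the terms are:
  ⌊1548/37^1⌋ = ⌊1548/37⌋ = 41
  ⌊1548/37^2⌋ = ⌊1548/1369⌋ = 1
(the next term ⌊1548/37^3⌋ = 0, terminating the sum). Summing: v_37(1548!) = 41 + 1 = 42.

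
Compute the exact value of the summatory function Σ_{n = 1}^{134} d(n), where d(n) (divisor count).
Σ_{n ≤ 134} d(n) = 679

Compute d(n) for each 1 ≤ n ≤ 134: d(1) = 1, d(2) = 2, d(3) = 2, d(4) = 3, d(5) = 2, d(6) = 4, d(7) = 2, d(8) = 4, d(9) = 3, d(10) = 4, d(11) = 2, d(12) = 6, d(13) = 2, d(14) = 4, d(15) = 4, d(16) = 5, d(17) = 2, d(18) = 6, d(19) = 2, d(20) = 6, d(21) = 4, d(22) = 4, d(23) = 2, d(24) = 8, d(25) = 3, d(26) = 4, d(27) = 4, d(28) = 6, d(29) = 2, d(30) = 8, d(31) = 2, d(32) = 6, d(33) = 4, d(34) = 4, d(35) = 4, d(36) = 9, d(37) = 2, d(38) = 4, d(39) = 4, d(40) = 8, d(41) = 2, d(42) = 8, d(43) = 2, d(44) = 6, d(45) = 6, d(46) = 4, d(47) = 2, d(48) = 10, d(49) = 3, d(50) = 6, d(51) = 4, d(52) = 6, d(53) = 2, d(54) = 8, d(55) = 4, d(56) = 8, d(57) = 4, d(58) = 4, d(59) = 2, d(60) = 12, d(61) = 2, d(62) = 4, d(63) = 6, d(64) = 7, d(65) = 4, d(66) = 8, d(67) = 2, d(68) = 6, d(69) = 4, d(70) = 8, d(71) = 2, d(72) = 12, d(73) = 2, d(74) = 4, d(75) = 6, d(76) = 6, d(77) = 4, d(78) = 8, d(79) = 2, d(80) = 10, d(81) = 5, d(82) = 4, d(83) = 2, d(84) = 12, d(85) = 4, d(86) = 4, d(87) = 4, d(88) = 8, d(89) = 2, d(90) = 12, d(91) = 4, d(92) = 6, d(93) = 4, d(94) = 4, d(95) = 4, d(96) = 12, d(97) = 2, d(98) = 6, d(99) = 6, d(100) = 9, d(101) = 2, d(102) = 8, d(103) = 2, d(104) = 8, d(105) = 8, d(106) = 4, d(107) = 2, d(108) = 12, d(109) = 2, d(110) = 8, d(111) = 4, d(112) = 10, d(113) = 2, d(114) = 8, d(115) = 4, d(116) = 6, d(117) = 6, d(118) = 4, d(119) = 4, d(120) = 16, d(121) = 3, d(122) = 4, d(123) = 4, d(124) = 6, d(125) = 4, d(126) = 12, d(127) = 2, d(128) = 8, d(129) = 4, d(130) = 8, d(131) = 2, d(132) = 12, d(133) = 4, d(134) = 4. Summing all 134 values: 679. (Dirichlet's divisor formula: Σ_{n ≤ x} d(n) = x ln(x) + (2γ − 1) x + O(√x). For x = 134, the asymptotic estimate is ≈ 677.00.)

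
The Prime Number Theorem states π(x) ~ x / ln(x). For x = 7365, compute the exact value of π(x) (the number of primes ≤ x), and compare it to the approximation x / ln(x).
π(7365) = 937;  x/ln(x) ≈ 827.11;  relative error ≈ 11.73%.

Directly count primes up to 7365: π(7365) = 937. The PNT approximation gives 7365/ln(7365) ≈ 7365/8.90449 ≈ 827.11. Relative error (π(x) − x/ln(x)) / π(x) ≈ 11.73%; the approximation is known to undercount slightly (Li(x) is a better estimate).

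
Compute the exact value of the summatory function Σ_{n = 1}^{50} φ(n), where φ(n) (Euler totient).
Σ_{n ≤ 50} φ(n) = 774

Compute φ(n) for each 1 ≤ n ≤ 50: φ(1) = 1, φ(2) = 1, φ(3) = 2, φ(4) = 2, φ(5) = 4, φ(6) = 2, φ(7) = 6, φ(8) = 4, φ(9) = 6, φ(10) = 4, φ(11) = 10, φ(12) = 4, φ(13) = 12, φ(14) = 6, φ(15) = 8, φ(16) = 8, φ(17) = 16, φ(18) = 6, φ(19) = 18, φ(20) = 8, φ(21) = 12, φ(22) = 10, φ(23) = 22, φ(24) = 8, φ(25) = 20, φ(26) = 12, φ(27) = 18, φ(28) = 12, φ(29) = 28, φ(30) = 8, φ(31) = 30, φ(32) = 16, φ(33) = 20, φ(34) = 16, φ(35) = 24, φ(36) = 12, φ(37) = 36, φ(38) = 18, φ(39) = 24, φ(40) = 16, φ(41) = 40, φ(42) = 12, φ(43) = 42, φ(44) = 20, φ(45) = 24, φ(46) = 22, φ(47) = 46, φ(48) = 16, φ(49) = 42, φ(50) = 20. Summing all 50 values: 774. (Average order: Σ_{n ≤ x} φ(n) ~ (3/π²) x². For x = 50, (3/π²)·50² ≈ 759.91.)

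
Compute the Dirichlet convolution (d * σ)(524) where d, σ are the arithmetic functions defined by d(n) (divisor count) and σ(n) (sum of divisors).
(d * σ)(524) = 2144

Divisors of 524: [1, 2, 4, 131, 262, 524]. For each d | 524:
  d = 1: d(1) · σ(524/1) = 1 · 924 = 924
  d = 2: d(2) · σ(524/2) = 2 · 396 = 792
  d = 4: d(4) · σ(524/4) = 3 · 132 = 396
  d = 131: d(131) · σ(524/131) = 2 · 7 = 14
  d = 262: d(262) · σ(524/262) = 4 · 3 = 12
  d = 524: d(524) · σ(524/524) = 6 · 1 = 6
Summing: (d * σ)(524) = 924 + 792 + 396 + 14 + 12 + 6 = 2144.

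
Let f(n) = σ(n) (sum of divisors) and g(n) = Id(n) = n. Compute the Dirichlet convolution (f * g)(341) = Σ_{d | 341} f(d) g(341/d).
(σ * Id)(341) = 1449

Divisors of 341: [1, 11, 31, 341]. For each d | 341:
  d = 1: σ(1) · Id(341/1) = 1 · 341 = 341
  d = 11: σ(11) · Id(341/11) = 12 · 31 = 372
  d = 31: σ(31) · Id(341/31) = 32 · 11 = 352
  d = 341: σ(341) · Id(341/341) = 384 · 1 = 384
Summing: (σ * Id)(341) = 341 + 372 + 352 + 384 = 1449.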